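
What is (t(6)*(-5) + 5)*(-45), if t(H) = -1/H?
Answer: -525/2 ≈ -262.50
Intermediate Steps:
(t(6)*(-5) + 5)*(-45) = (-1/6*(-5) + 5)*(-45) = (-1*⅙*(-5) + 5)*(-45) = (-⅙*(-5) + 5)*(-45) = (⅚ + 5)*(-45) = (35/6)*(-45) = -525/2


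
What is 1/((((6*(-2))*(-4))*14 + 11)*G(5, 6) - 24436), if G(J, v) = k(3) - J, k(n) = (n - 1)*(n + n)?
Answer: -1/19655 ≈ -5.0878e-5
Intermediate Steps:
k(n) = 2*n*(-1 + n) (k(n) = (-1 + n)*(2*n) = 2*n*(-1 + n))
G(J, v) = 12 - J (G(J, v) = 2*3*(-1 + 3) - J = 2*3*2 - J = 12 - J)
1/((((6*(-2))*(-4))*14 + 11)*G(5, 6) - 24436) = 1/((((6*(-2))*(-4))*14 + 11)*(12 - 1*5) - 24436) = 1/((-12*(-4)*14 + 11)*(12 - 5) - 24436) = 1/((48*14 + 11)*7 - 24436) = 1/((672 + 11)*7 - 24436) = 1/(683*7 - 24436) = 1/(4781 - 24436) = 1/(-19655) = -1/19655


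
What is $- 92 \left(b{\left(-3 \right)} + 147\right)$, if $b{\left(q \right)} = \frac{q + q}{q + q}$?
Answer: $-13616$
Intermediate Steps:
$b{\left(q \right)} = 1$ ($b{\left(q \right)} = \frac{2 q}{2 q} = 2 q \frac{1}{2 q} = 1$)
$- 92 \left(b{\left(-3 \right)} + 147\right) = - 92 \left(1 + 147\right) = \left(-92\right) 148 = -13616$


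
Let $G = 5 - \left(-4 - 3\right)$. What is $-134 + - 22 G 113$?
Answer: $-29966$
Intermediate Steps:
$G = 12$ ($G = 5 - -7 = 5 + 7 = 12$)
$-134 + - 22 G 113 = -134 + \left(-22\right) 12 \cdot 113 = -134 - 29832 = -29966$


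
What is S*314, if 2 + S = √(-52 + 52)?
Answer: -628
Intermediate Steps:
S = -2 (S = -2 + √(-52 + 52) = -2 + √0 = -2 + 0 = -2)
S*314 = -2*314 = -628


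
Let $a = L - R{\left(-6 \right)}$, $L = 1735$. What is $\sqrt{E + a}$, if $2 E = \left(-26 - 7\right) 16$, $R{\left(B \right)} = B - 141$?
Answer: $\sqrt{1618} \approx 40.224$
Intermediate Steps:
$R{\left(B \right)} = -141 + B$
$a = 1882$ ($a = 1735 - \left(-141 - 6\right) = 1735 - -147 = 1735 + 147 = 1882$)
$E = -264$ ($E = \frac{\left(-26 - 7\right) 16}{2} = \frac{\left(-33\right) 16}{2} = \frac{1}{2} \left(-528\right) = -264$)
$\sqrt{E + a} = \sqrt{-264 + 1882} = \sqrt{1618}$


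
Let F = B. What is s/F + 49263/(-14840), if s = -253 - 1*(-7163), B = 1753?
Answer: 16186361/26014520 ≈ 0.62220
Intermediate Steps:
F = 1753
s = 6910 (s = -253 + 7163 = 6910)
s/F + 49263/(-14840) = 6910/1753 + 49263/(-14840) = 6910*(1/1753) + 49263*(-1/14840) = 6910/1753 - 49263/14840 = 16186361/26014520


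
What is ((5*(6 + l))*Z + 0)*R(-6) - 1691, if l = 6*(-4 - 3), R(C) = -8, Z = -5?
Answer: -8891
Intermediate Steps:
l = -42 (l = 6*(-7) = -42)
((5*(6 + l))*Z + 0)*R(-6) - 1691 = ((5*(6 - 42))*(-5) + 0)*(-8) - 1691 = ((5*(-36))*(-5) + 0)*(-8) - 1691 = (-180*(-5) + 0)*(-8) - 1691 = (900 + 0)*(-8) - 1691 = 900*(-8) - 1691 = -7200 - 1691 = -8891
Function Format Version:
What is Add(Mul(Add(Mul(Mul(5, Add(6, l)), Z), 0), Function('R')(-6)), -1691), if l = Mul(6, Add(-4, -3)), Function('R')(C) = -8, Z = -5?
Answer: -8891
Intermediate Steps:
l = -42 (l = Mul(6, -7) = -42)
Add(Mul(Add(Mul(Mul(5, Add(6, l)), Z), 0), Function('R')(-6)), -1691) = Add(Mul(Add(Mul(Mul(5, Add(6, -42)), -5), 0), -8), -1691) = Add(Mul(Add(Mul(Mul(5, -36), -5), 0), -8), -1691) = Add(Mul(Add(Mul(-180, -5), 0), -8), -1691) = Add(Mul(Add(900, 0), -8), -1691) = Add(Mul(900, -8), -1691) = Add(-7200, -1691) = -8891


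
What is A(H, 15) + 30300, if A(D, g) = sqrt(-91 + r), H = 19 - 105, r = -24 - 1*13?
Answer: 30300 + 8*I*sqrt(2) ≈ 30300.0 + 11.314*I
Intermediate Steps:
r = -37 (r = -24 - 13 = -37)
H = -86
A(D, g) = 8*I*sqrt(2) (A(D, g) = sqrt(-91 - 37) = sqrt(-128) = 8*I*sqrt(2))
A(H, 15) + 30300 = 8*I*sqrt(2) + 30300 = 30300 + 8*I*sqrt(2)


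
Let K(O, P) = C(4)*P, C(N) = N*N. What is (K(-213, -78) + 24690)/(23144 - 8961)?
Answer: 23442/14183 ≈ 1.6528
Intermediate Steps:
C(N) = N²
K(O, P) = 16*P (K(O, P) = 4²*P = 16*P)
(K(-213, -78) + 24690)/(23144 - 8961) = (16*(-78) + 24690)/(23144 - 8961) = (-1248 + 24690)/14183 = 23442*(1/14183) = 23442/14183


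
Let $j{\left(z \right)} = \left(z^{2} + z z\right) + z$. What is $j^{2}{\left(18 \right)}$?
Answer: $443556$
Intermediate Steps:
$j{\left(z \right)} = z + 2 z^{2}$ ($j{\left(z \right)} = \left(z^{2} + z^{2}\right) + z = 2 z^{2} + z = z + 2 z^{2}$)
$j^{2}{\left(18 \right)} = \left(18 \left(1 + 2 \cdot 18\right)\right)^{2} = \left(18 \left(1 + 36\right)\right)^{2} = \left(18 \cdot 37\right)^{2} = 666^{2} = 443556$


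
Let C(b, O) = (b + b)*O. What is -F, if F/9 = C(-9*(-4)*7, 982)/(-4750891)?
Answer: 4454352/4750891 ≈ 0.93758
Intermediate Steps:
C(b, O) = 2*O*b (C(b, O) = (2*b)*O = 2*O*b)
F = -4454352/4750891 (F = 9*((2*982*(-9*(-4)*7))/(-4750891)) = 9*((2*982*(36*7))*(-1/4750891)) = 9*((2*982*252)*(-1/4750891)) = 9*(494928*(-1/4750891)) = 9*(-494928/4750891) = -4454352/4750891 ≈ -0.93758)
-F = -1*(-4454352/4750891) = 4454352/4750891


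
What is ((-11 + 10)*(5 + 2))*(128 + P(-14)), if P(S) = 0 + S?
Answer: -798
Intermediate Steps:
P(S) = S
((-11 + 10)*(5 + 2))*(128 + P(-14)) = ((-11 + 10)*(5 + 2))*(128 - 14) = -1*7*114 = -7*114 = -798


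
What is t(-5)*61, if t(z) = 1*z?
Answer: -305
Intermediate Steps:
t(z) = z
t(-5)*61 = -5*61 = -305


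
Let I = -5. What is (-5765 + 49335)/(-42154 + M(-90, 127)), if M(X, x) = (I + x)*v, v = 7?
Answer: -4357/4130 ≈ -1.0550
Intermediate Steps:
M(X, x) = -35 + 7*x (M(X, x) = (-5 + x)*7 = -35 + 7*x)
(-5765 + 49335)/(-42154 + M(-90, 127)) = (-5765 + 49335)/(-42154 + (-35 + 7*127)) = 43570/(-42154 + (-35 + 889)) = 43570/(-42154 + 854) = 43570/(-41300) = 43570*(-1/41300) = -4357/4130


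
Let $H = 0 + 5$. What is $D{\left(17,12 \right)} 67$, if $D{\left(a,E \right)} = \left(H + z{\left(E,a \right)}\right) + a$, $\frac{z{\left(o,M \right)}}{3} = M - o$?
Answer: $2479$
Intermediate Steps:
$z{\left(o,M \right)} = - 3 o + 3 M$ ($z{\left(o,M \right)} = 3 \left(M - o\right) = - 3 o + 3 M$)
$H = 5$
$D{\left(a,E \right)} = 5 - 3 E + 4 a$ ($D{\left(a,E \right)} = \left(5 - \left(- 3 a + 3 E\right)\right) + a = \left(5 - 3 E + 3 a\right) + a = 5 - 3 E + 4 a$)
$D{\left(17,12 \right)} 67 = \left(5 - 36 + 4 \cdot 17\right) 67 = \left(5 - 36 + 68\right) 67 = 37 \cdot 67 = 2479$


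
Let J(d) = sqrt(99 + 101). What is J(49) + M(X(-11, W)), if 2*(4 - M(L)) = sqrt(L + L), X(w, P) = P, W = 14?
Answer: 4 - sqrt(7) + 10*sqrt(2) ≈ 15.496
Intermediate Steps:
J(d) = 10*sqrt(2) (J(d) = sqrt(200) = 10*sqrt(2))
M(L) = 4 - sqrt(2)*sqrt(L)/2 (M(L) = 4 - sqrt(L + L)/2 = 4 - sqrt(2)*sqrt(L)/2)
J(49) + M(X(-11, W)) = 10*sqrt(2) + (4 - sqrt(2)*sqrt(14)/2) = 10*sqrt(2) + (4 - sqrt(7)) = 4 - sqrt(7) + 10*sqrt(2)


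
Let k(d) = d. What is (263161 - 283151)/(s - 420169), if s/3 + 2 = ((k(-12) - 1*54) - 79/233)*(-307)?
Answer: 2328835/41832439 ≈ 0.055671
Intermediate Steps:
s = 14234499/233 (s = -6 + 3*(((-12 - 1*54) - 79/233)*(-307)) = -6 + 3*(((-12 - 54) - 79*1/233)*(-307)) = -6 + 3*((-66 - 79/233)*(-307)) = -6 + 3*(-15457/233*(-307)) = -6 + 3*(4745299/233) = -6 + 14235897/233 = 14234499/233 ≈ 61092.)
(263161 - 283151)/(s - 420169) = (263161 - 283151)/(14234499/233 - 420169) = -19990/(-83664878/233) = -19990*(-233/83664878) = 2328835/41832439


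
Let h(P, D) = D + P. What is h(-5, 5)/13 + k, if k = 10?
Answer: 10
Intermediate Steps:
h(-5, 5)/13 + k = (5 - 5)/13 + 10 = (1/13)*0 + 10 = 0 + 10 = 10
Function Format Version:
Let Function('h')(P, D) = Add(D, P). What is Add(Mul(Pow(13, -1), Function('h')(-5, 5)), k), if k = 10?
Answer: 10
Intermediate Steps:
Add(Mul(Pow(13, -1), Function('h')(-5, 5)), k) = Add(Mul(Pow(13, -1), Add(5, -5)), 10) = Add(Mul(Rational(1, 13), 0), 10) = Add(0, 10) = 10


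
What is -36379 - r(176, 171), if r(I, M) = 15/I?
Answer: -6402719/176 ≈ -36379.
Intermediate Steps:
-36379 - r(176, 171) = -36379 - 15/176 = -6402719/176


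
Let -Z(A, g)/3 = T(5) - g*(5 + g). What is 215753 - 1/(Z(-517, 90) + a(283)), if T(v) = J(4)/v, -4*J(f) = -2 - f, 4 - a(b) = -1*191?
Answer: 55759421063/258441 ≈ 2.1575e+5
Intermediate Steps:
a(b) = 195 (a(b) = 4 - (-1)*191 = 4 - 1*(-191) = 4 + 191 = 195)
J(f) = 1/2 + f/4 (J(f) = -(-2 - f)/4 = 1/2 + f/4)
T(v) = 3/(2*v) (T(v) = (1/2 + (1/4)*4)/v = (1/2 + 1)/v = 3/(2*v))
Z(A, g) = -9/10 + 3*g*(5 + g) (Z(A, g) = -3*((3/2)/5 - g*(5 + g)) = -3*((3/2)*(1/5) - g*(5 + g)) = -3*(3/10 - g*(5 + g)) = -9/10 + 3*g*(5 + g))
215753 - 1/(Z(-517, 90) + a(283)) = 215753 - 1/((-9/10 + 3*90**2 + 15*90) + 195) = 215753 - 1/((-9/10 + 3*8100 + 1350) + 195) = 215753 - 1/((-9/10 + 24300 + 1350) + 195) = 215753 - 1/(256491/10 + 195) = 215753 - 1/258441/10 = 215753 - 1*10/258441 = 215753 - 10/258441 = 55759421063/258441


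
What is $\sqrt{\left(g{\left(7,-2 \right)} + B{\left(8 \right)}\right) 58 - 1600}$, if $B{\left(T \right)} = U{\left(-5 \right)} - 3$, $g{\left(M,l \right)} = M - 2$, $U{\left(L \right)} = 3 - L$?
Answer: $2 i \sqrt{255} \approx 31.937 i$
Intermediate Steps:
$g{\left(M,l \right)} = -2 + M$
$B{\left(T \right)} = 5$ ($B{\left(T \right)} = \left(3 - -5\right) - 3 = \left(3 + 5\right) - 3 = 8 - 3 = 5$)
$\sqrt{\left(g{\left(7,-2 \right)} + B{\left(8 \right)}\right) 58 - 1600} = \sqrt{\left(\left(-2 + 7\right) + 5\right) 58 - 1600} = \sqrt{\left(5 + 5\right) 58 - 1600} = \sqrt{10 \cdot 58 - 1600} = \sqrt{580 - 1600} = \sqrt{-1020} = 2 i \sqrt{255}$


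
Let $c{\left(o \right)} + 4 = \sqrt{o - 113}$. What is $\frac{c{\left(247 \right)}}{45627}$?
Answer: $- \frac{4}{45627} + \frac{\sqrt{134}}{45627} \approx 0.00016604$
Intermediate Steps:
$c{\left(o \right)} = -4 + \sqrt{-113 + o}$ ($c{\left(o \right)} = -4 + \sqrt{o - 113} = -4 + \sqrt{-113 + o}$)
$\frac{c{\left(247 \right)}}{45627} = \frac{-4 + \sqrt{-113 + 247}}{45627} = \left(-4 + \sqrt{134}\right) \frac{1}{45627} = - \frac{4}{45627} + \frac{\sqrt{134}}{45627}$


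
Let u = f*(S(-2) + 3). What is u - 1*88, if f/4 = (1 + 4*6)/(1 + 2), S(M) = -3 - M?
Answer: -64/3 ≈ -21.333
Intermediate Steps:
f = 100/3 (f = 4*((1 + 4*6)/(1 + 2)) = 4*((1 + 24)/3) = 4*(25*(⅓)) = 4*(25/3) = 100/3 ≈ 33.333)
u = 200/3 (u = 100*((-3 - 1*(-2)) + 3)/3 = 100*((-3 + 2) + 3)/3 = 100*(-1 + 3)/3 = (100/3)*2 = 200/3 ≈ 66.667)
u - 1*88 = 200/3 - 1*88 = 200/3 - 88 = -64/3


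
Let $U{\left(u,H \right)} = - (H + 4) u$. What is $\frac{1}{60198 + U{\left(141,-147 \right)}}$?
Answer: $\frac{1}{80361} \approx 1.2444 \cdot 10^{-5}$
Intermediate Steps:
$U{\left(u,H \right)} = u \left(-4 - H\right)$ ($U{\left(u,H \right)} = - (4 + H) u = \left(-4 - H\right) u = u \left(-4 - H\right)$)
$\frac{1}{60198 + U{\left(141,-147 \right)}} = \frac{1}{60198 - 141 \left(4 - 147\right)} = \frac{1}{60198 - 141 \left(-143\right)} = \frac{1}{60198 + 20163} = \frac{1}{80361}$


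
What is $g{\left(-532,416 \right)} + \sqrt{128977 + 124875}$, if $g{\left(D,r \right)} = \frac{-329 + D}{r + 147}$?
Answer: $- \frac{861}{563} + 2 \sqrt{63463} \approx 502.31$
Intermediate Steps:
$g{\left(D,r \right)} = \frac{-329 + D}{147 + r}$
$g{\left(-532,416 \right)} + \sqrt{128977 + 124875} = \frac{-329 - 532}{147 + 416} + \sqrt{128977 + 124875} = \frac{1}{563} \left(-861\right) + \sqrt{253852} = \frac{1}{563} \left(-861\right) + 2 \sqrt{63463} = - \frac{861}{563} + 2 \sqrt{63463}$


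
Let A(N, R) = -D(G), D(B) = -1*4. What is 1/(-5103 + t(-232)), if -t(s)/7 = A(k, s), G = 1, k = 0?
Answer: -1/5131 ≈ -0.00019489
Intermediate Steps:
D(B) = -4
A(N, R) = 4 (A(N, R) = -1*(-4) = 4)
t(s) = -28 (t(s) = -7*4 = -28)
1/(-5103 + t(-232)) = 1/(-5103 - 28) = 1/(-5131) = -1/5131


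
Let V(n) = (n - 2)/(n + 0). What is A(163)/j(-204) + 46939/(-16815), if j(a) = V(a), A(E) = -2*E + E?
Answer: -284400907/1731945 ≈ -164.21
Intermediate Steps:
V(n) = (-2 + n)/n
A(E) = -E
j(a) = (-2 + a)/a
A(163)/j(-204) + 46939/(-16815) = (-1*163)/(((-2 - 204)/(-204))) + 46939/(-16815) = -163/((-1/204*(-206))) + 46939*(-1/16815) = -163/103/102 - 46939/16815 = -163*102/103 - 46939/16815 = -16626/103 - 46939/16815 = -284400907/1731945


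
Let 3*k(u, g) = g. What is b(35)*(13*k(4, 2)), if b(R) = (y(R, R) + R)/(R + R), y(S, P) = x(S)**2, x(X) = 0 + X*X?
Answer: 185796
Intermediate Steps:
x(X) = X**2 (x(X) = 0 + X**2 = X**2)
k(u, g) = g/3
y(S, P) = S**4 (y(S, P) = (S**2)**2 = S**4)
b(R) = (R + R**4)/(2*R) (b(R) = (R**4 + R)/(R + R) = (R + R**4)/((2*R)) = (R + R**4)*(1/(2*R)) = (R + R**4)/(2*R))
b(35)*(13*k(4, 2)) = (1/2 + (1/2)*35**3)*(13*((1/3)*2)) = (1/2 + (1/2)*42875)*(13*(2/3)) = (1/2 + 42875/2)*(26/3) = 21438*(26/3) = 185796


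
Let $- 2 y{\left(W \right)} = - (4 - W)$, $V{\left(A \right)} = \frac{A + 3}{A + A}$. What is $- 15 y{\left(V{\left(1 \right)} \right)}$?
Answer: $-15$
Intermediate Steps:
$V{\left(A \right)} = \frac{3 + A}{2 A}$
$y{\left(W \right)} = 2 - \frac{W}{2}$ ($y{\left(W \right)} = - \frac{\left(-1\right) \left(4 - W\right)}{2} = - \frac{-4 + W}{2} = 2 - \frac{W}{2}$)
$- 15 y{\left(V{\left(1 \right)} \right)} = - 15 \left(2 - \frac{\frac{1}{2} \cdot 1^{-1} \left(3 + 1\right)}{2}\right) = - 15 \left(2 - \frac{\frac{1}{2} \cdot 1 \cdot 4}{2}\right) = - 15 \left(2 - 1\right) = - 15 \cdot 1 = \left(-1\right) 15 = -15$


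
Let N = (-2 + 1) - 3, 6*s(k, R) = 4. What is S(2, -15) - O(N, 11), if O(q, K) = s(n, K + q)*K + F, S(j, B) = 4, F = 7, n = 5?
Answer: -31/3 ≈ -10.333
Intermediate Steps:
s(k, R) = 2/3 (s(k, R) = (1/6)*4 = 2/3)
N = -4 (N = -1 - 3 = -4)
O(q, K) = 7 + 2*K/3 (O(q, K) = 2*K/3 + 7 = 7 + 2*K/3)
S(2, -15) - O(N, 11) = 4 - (7 + (2/3)*11) = 4 - (7 + 22/3) = 4 - 1*43/3 = 4 - 43/3 = -31/3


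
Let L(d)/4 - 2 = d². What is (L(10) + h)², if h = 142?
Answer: 302500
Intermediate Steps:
L(d) = 8 + 4*d²
(L(10) + h)² = ((8 + 4*10²) + 142)² = ((8 + 4*100) + 142)² = ((8 + 400) + 142)² = (408 + 142)² = 550² = 302500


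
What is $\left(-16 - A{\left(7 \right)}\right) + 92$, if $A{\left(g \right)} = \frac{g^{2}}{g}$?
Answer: $69$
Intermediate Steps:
$A{\left(g \right)} = g$
$\left(-16 - A{\left(7 \right)}\right) + 92 = \left(-16 - 7\right) + 92 = -23 + 92 = 69$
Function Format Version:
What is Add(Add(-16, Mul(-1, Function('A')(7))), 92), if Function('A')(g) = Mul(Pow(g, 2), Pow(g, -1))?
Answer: 69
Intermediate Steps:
Function('A')(g) = g
Add(Add(-16, Mul(-1, Function('A')(7))), 92) = Add(Add(-16, Mul(-1, 7)), 92) = Add(Add(-16, -7), 92) = Add(-23, 92) = 69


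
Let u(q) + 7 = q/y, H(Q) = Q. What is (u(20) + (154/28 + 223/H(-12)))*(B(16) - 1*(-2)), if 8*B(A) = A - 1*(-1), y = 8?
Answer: -2321/32 ≈ -72.531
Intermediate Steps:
B(A) = 1/8 + A/8 (B(A) = (A - 1*(-1))/8 = (A + 1)/8 = (1 + A)/8 = 1/8 + A/8)
u(q) = -7 + q/8
(u(20) + (154/28 + 223/H(-12)))*(B(16) - 1*(-2)) = ((-7 + (1/8)*20) + (154/28 + 223/(-12)))*((1/8 + (1/8)*16) - 1*(-2)) = ((-7 + 5/2) + (154*(1/28) + 223*(-1/12)))*((1/8 + 2) + 2) = (-9/2 + (11/2 - 223/12))*(17/8 + 2) = (-9/2 - 157/12)*(33/8) = -211/12*33/8 = -2321/32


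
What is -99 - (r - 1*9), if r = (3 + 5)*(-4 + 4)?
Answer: -90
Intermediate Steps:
r = 0 (r = 8*0 = 0)
-99 - (r - 1*9) = -99 - (0 - 1*9) = -99 - (0 - 9) = -99 - 1*(-9) = -99 + 9 = -90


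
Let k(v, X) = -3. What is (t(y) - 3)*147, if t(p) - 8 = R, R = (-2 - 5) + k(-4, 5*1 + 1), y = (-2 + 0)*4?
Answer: -735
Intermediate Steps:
y = -8 (y = -2*4 = -8)
R = -10 (R = (-2 - 5) - 3 = -7 - 3 = -10)
t(p) = -2 (t(p) = 8 - 10 = -2)
(t(y) - 3)*147 = (-2 - 3)*147 = -5*147 = -735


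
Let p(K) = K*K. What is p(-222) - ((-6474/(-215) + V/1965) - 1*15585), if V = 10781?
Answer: 1095619658/16899 ≈ 64833.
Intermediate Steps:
p(K) = K**2
p(-222) - ((-6474/(-215) + V/1965) - 1*15585) = (-222)**2 - ((-6474/(-215) + 10781/1965) - 1*15585) = 49284 - ((-6474*(-1/215) + 10781*(1/1965)) - 15585) = 49284 - ((6474/215 + 10781/1965) - 15585) = 49284 - (601573/16899 - 15585) = 49284 - 1*(-262769342/16899) = 49284 + 262769342/16899 = 1095619658/16899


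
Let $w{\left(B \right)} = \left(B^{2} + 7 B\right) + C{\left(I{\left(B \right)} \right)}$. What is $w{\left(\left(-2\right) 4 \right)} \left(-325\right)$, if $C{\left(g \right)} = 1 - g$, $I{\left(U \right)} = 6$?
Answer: $-975$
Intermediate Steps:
$w{\left(B \right)} = -5 + B^{2} + 7 B$ ($w{\left(B \right)} = \left(B^{2} + 7 B\right) + \left(1 - 6\right) = \left(B^{2} + 7 B\right) - 5 = -5 + B^{2} + 7 B$)
$w{\left(\left(-2\right) 4 \right)} \left(-325\right) = \left(-5 + \left(\left(-2\right) 4\right)^{2} + 7 \left(\left(-2\right) 4\right)\right) \left(-325\right) = \left(-5 + \left(-8\right)^{2} + 7 \left(-8\right)\right) \left(-325\right) = \left(-5 + 64 - 56\right) \left(-325\right) = 3 \left(-325\right) = -975$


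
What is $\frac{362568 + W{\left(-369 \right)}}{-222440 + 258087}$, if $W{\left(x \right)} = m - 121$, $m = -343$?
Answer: $\frac{362104}{35647} \approx 10.158$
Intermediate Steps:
$W{\left(x \right)} = -464$ ($W{\left(x \right)} = -343 - 121 = -464$)
$\frac{362568 + W{\left(-369 \right)}}{-222440 + 258087} = \frac{362568 - 464}{-222440 + 258087} = \frac{362104}{35647}$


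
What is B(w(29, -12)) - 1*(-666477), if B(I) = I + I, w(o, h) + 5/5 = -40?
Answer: 666395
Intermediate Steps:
w(o, h) = -41 (w(o, h) = -1 - 40 = -41)
B(I) = 2*I
B(w(29, -12)) - 1*(-666477) = 2*(-41) - 1*(-666477) = -82 + 666477 = 666395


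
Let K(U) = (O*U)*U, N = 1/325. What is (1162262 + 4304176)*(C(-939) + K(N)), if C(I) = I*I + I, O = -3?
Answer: 508556933029353186/105625 ≈ 4.8147e+12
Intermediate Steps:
N = 1/325 ≈ 0.0030769
K(U) = -3*U² (K(U) = (-3*U)*U = -3*U²)
C(I) = I + I² (C(I) = I² + I = I + I²)
(1162262 + 4304176)*(C(-939) + K(N)) = (1162262 + 4304176)*(-939*(1 - 939) - 3*(1/325)²) = 5466438*(-939*(-938) - 3*1/105625) = 5466438*(880782 - 3/105625) = 5466438*(93032598747/105625) = 508556933029353186/105625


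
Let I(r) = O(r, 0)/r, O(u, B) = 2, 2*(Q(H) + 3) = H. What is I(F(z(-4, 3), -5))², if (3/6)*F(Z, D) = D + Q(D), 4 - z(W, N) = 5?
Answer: 4/441 ≈ 0.0090703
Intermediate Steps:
Q(H) = -3 + H/2
z(W, N) = -1 (z(W, N) = 4 - 1*5 = 4 - 5 = -1)
F(Z, D) = -6 + 3*D (F(Z, D) = 2*(D + (-3 + D/2)) = 2*(-3 + 3*D/2) = -6 + 3*D)
I(r) = 2/r
I(F(z(-4, 3), -5))² = (2/(-6 + 3*(-5)))² = (2/(-6 - 15))² = (2/(-21))² = (2*(-1/21))² = (-2/21)² = 4/441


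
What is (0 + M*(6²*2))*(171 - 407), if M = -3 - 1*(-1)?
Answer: 33984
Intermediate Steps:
M = -2 (M = -3 + 1 = -2)
(0 + M*(6²*2))*(171 - 407) = (0 - 2*6²*2)*(171 - 407) = (0 - 72*2)*(-236) = (0 - 2*72)*(-236) = (0 - 144)*(-236) = -144*(-236) = 33984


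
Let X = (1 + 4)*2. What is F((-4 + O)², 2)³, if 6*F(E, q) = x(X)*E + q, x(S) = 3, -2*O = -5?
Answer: 42875/13824 ≈ 3.1015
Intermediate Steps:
O = 5/2 (O = -½*(-5) = 5/2 ≈ 2.5000)
X = 10 (X = 5*2 = 10)
F(E, q) = E/2 + q/6 (F(E, q) = (3*E + q)/6 = (q + 3*E)/6 = E/2 + q/6)
F((-4 + O)², 2)³ = ((-4 + 5/2)²/2 + (⅙)*2)³ = ((-3/2)²/2 + ⅓)³ = ((½)*(9/4) + ⅓)³ = (9/8 + ⅓)³ = (35/24)³ = 42875/13824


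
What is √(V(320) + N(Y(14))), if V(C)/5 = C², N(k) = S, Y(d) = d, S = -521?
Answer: 3*√56831 ≈ 715.18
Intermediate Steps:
N(k) = -521
V(C) = 5*C²
√(V(320) + N(Y(14))) = √(5*320² - 521) = √(5*102400 - 521) = √(512000 - 521) = √511479 = 3*√56831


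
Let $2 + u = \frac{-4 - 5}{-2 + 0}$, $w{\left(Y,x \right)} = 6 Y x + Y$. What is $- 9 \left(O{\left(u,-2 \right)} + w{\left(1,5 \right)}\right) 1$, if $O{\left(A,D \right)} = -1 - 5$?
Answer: $-225$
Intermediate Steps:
$w{\left(Y,x \right)} = Y + 6 Y x$ ($w{\left(Y,x \right)} = 6 Y x + Y = Y + 6 Y x$)
$u = \frac{5}{2}$ ($u = -2 + \frac{-4 - 5}{-2 + 0} = -2 - \frac{9}{-2} = -2 - - \frac{9}{2} = -2 + \frac{9}{2} = \frac{5}{2} \approx 2.5$)
$O{\left(A,D \right)} = -6$
$- 9 \left(O{\left(u,-2 \right)} + w{\left(1,5 \right)}\right) 1 = - 9 \left(-6 + 1 \left(1 + 6 \cdot 5\right)\right) 1 = - 9 \left(-6 + 1 \left(1 + 30\right)\right) 1 = - 9 \left(-6 + 1 \cdot 31\right) 1 = - 9 \left(-6 + 31\right) 1 = \left(-9\right) 25 \cdot 1 = \left(-225\right) 1 = -225$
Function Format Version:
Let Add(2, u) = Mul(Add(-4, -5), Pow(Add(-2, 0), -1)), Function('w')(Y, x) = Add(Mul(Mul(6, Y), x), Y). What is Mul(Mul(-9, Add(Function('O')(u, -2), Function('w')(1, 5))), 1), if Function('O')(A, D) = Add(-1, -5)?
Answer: -225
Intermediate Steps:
Function('w')(Y, x) = Add(Y, Mul(6, Y, x)) (Function('w')(Y, x) = Add(Mul(6, Y, x), Y) = Add(Y, Mul(6, Y, x)))
u = Rational(5, 2) (u = Add(-2, Mul(Add(-4, -5), Pow(Add(-2, 0), -1))) = Add(-2, Mul(-9, Pow(-2, -1))) = Add(-2, Mul(-9, Rational(-1, 2))) = Add(-2, Rational(9, 2)) = Rational(5, 2) ≈ 2.5000)
Function('O')(A, D) = -6
Mul(Mul(-9, Add(Function('O')(u, -2), Function('w')(1, 5))), 1) = Mul(Mul(-9, Add(-6, Mul(1, Add(1, Mul(6, 5))))), 1) = Mul(Mul(-9, Add(-6, Mul(1, Add(1, 30)))), 1) = Mul(Mul(-9, Add(-6, Mul(1, 31))), 1) = Mul(Mul(-9, Add(-6, 31)), 1) = Mul(Mul(-9, 25), 1) = Mul(-225, 1) = -225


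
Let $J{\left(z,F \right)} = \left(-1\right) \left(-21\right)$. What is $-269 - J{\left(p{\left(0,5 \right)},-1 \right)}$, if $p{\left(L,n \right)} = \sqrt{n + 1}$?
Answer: $-290$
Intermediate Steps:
$p{\left(L,n \right)} = \sqrt{1 + n}$
$J{\left(z,F \right)} = 21$
$-269 - J{\left(p{\left(0,5 \right)},-1 \right)} = -269 - 21 = -290$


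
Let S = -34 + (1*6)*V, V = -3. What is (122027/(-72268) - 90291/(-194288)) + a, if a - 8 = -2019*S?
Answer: 368552799466869/3510201296 ≈ 1.0499e+5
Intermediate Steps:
S = -52 (S = -34 + (1*6)*(-3) = -34 + 6*(-3) = -34 - 18 = -52)
a = 104996 (a = 8 - 2019*(-52) = 8 + 104988 = 104996)
(122027/(-72268) - 90291/(-194288)) + a = (122027/(-72268) - 90291/(-194288)) + 104996 = (122027*(-1/72268) - 90291*(-1/194288)) + 104996 = (-122027/72268 + 90291/194288) + 104996 = -4295807947/3510201296 + 104996 = 368552799466869/3510201296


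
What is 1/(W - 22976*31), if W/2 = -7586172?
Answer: -1/15884600 ≈ -6.2954e-8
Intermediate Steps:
W = -15172344 (W = 2*(-7586172) = -15172344)
1/(W - 22976*31) = 1/(-15172344 - 22976*31) = 1/(-15172344 - 712256) = 1/(-15884600) = -1/15884600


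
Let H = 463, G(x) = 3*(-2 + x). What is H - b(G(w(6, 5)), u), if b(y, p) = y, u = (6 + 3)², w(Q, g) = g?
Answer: 454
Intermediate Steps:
G(x) = -6 + 3*x
u = 81 (u = 9² = 81)
H - b(G(w(6, 5)), u) = 463 - (-6 + 3*5) = 463 - (-6 + 15) = 463 - 1*9 = 463 - 9 = 454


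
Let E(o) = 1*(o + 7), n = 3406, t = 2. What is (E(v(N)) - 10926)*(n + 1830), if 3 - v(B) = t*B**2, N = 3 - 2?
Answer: -57166648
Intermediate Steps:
N = 1
v(B) = 3 - 2*B**2
E(o) = 7 + o (E(o) = 1*(7 + o) = 7 + o)
(E(v(N)) - 10926)*(n + 1830) = ((7 + (3 - 2*1**2)) - 10926)*(3406 + 1830) = ((7 + (3 - 2*1)) - 10926)*5236 = ((7 + (3 - 2)) - 10926)*5236 = ((7 + 1) - 10926)*5236 = (8 - 10926)*5236 = -10918*5236 = -57166648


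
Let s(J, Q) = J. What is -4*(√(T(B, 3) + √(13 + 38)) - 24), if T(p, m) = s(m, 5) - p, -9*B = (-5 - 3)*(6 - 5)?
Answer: 96 - 4*√(19 + 9*√51)/3 ≈ 83.833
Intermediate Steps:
B = 8/9 (B = -(-5 - 3)*(6 - 5)/9 = -(-8)/9 = -⅑*(-8) = 8/9 ≈ 0.88889)
T(p, m) = m - p
-4*(√(T(B, 3) + √(13 + 38)) - 24) = -4*(√((3 - 1*8/9) + √(13 + 38)) - 24) = -4*(√((3 - 8/9) + √51) - 24) = -4*(√(19/9 + √51) - 24) = -4*(-24 + √(19/9 + √51)) = 96 - 4*√(19/9 + √51)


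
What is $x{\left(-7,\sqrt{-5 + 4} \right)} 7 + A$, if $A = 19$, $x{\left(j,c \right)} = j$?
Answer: $-30$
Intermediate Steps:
$x{\left(-7,\sqrt{-5 + 4} \right)} 7 + A = \left(-7\right) 7 + 19 = -49 + 19 = -30$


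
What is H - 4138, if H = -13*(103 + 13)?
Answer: -5646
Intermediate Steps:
H = -1508 (H = -13*116 = -1508)
H - 4138 = -1508 - 4138 = -5646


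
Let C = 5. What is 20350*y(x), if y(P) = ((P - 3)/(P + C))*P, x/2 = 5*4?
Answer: 6023600/9 ≈ 6.6929e+5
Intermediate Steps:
x = 40 (x = 2*(5*4) = 2*20 = 40)
y(P) = P*(-3 + P)/(5 + P) (y(P) = ((P - 3)/(P + 5))*P = ((-3 + P)/(5 + P))*P = P*(-3 + P)/(5 + P))
20350*y(x) = 20350*(40*(-3 + 40)/(5 + 40)) = 20350*(40*37/45) = 20350*(40*(1/45)*37) = 20350*(296/9) = 6023600/9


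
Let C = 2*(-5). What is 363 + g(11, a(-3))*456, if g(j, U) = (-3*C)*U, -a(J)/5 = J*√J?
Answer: 363 + 205200*I*√3 ≈ 363.0 + 3.5542e+5*I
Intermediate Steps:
C = -10
a(J) = -5*J^(3/2) (a(J) = -5*J*√J = -5*J^(3/2))
g(j, U) = 30*U (g(j, U) = (-3*(-10))*U = 30*U)
363 + g(11, a(-3))*456 = 363 + (30*(-(-15)*I*√3))*456 = 363 + (30*(15*I*√3))*456 = 363 + (450*I*√3)*456 = 363 + 205200*I*√3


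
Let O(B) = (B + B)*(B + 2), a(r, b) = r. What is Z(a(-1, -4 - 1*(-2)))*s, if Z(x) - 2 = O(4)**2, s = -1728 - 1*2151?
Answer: -8944974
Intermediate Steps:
s = -3879 (s = -1728 - 2151 = -3879)
O(B) = 2*B*(2 + B) (O(B) = (2*B)*(2 + B) = 2*B*(2 + B))
Z(x) = 2306 (Z(x) = 2 + (2*4*(2 + 4))**2 = 2 + (2*4*6)**2 = 2 + 48**2 = 2 + 2304 = 2306)
Z(a(-1, -4 - 1*(-2)))*s = 2306*(-3879) = -8944974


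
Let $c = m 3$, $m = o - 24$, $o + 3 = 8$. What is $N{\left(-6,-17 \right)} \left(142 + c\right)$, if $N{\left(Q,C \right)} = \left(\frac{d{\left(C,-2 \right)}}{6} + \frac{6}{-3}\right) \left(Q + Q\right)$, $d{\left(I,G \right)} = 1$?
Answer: $1870$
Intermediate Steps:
$o = 5$ ($o = -3 + 8 = 5$)
$m = -19$ ($m = 5 - 24 = -19$)
$c = -57$ ($c = \left(-19\right) 3 = -57$)
$N{\left(Q,C \right)} = - \frac{11 Q}{3}$ ($N{\left(Q,C \right)} = \left(1 \cdot \frac{1}{6} + \frac{6}{-3}\right) \left(Q + Q\right) = \left(1 \cdot \frac{1}{6} + 6 \left(- \frac{1}{3}\right)\right) 2 Q = \left(\frac{1}{6} - 2\right) 2 Q = - \frac{11 \cdot 2 Q}{6} = - \frac{11 Q}{3}$)
$N{\left(-6,-17 \right)} \left(142 + c\right) = \left(- \frac{11}{3}\right) \left(-6\right) \left(142 - 57\right) = 22 \cdot 85 = 1870$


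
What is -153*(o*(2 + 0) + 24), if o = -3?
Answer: -2754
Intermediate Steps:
-153*(o*(2 + 0) + 24) = -153*(-3*(2 + 0) + 24) = -153*(-3*2 + 24) = -153*(-6 + 24) = -153*18 = -2754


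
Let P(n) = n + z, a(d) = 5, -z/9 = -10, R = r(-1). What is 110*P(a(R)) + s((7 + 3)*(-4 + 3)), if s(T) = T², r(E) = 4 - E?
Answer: 10550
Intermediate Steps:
R = 5 (R = 4 - 1*(-1) = 4 + 1 = 5)
z = 90 (z = -9*(-10) = 90)
P(n) = 90 + n (P(n) = n + 90 = 90 + n)
110*P(a(R)) + s((7 + 3)*(-4 + 3)) = 110*(90 + 5) + ((7 + 3)*(-4 + 3))² = 110*95 + (10*(-1))² = 10450 + (-10)² = 10450 + 100 = 10550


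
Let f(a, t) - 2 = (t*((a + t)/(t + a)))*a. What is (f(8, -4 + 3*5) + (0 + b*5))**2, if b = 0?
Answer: 8100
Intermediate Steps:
f(a, t) = 2 + a*t (f(a, t) = 2 + (t*((a + t)/(t + a)))*a = 2 + (t*((a + t)/(a + t)))*a = 2 + (t*1)*a = 2 + t*a = 2 + a*t)
(f(8, -4 + 3*5) + (0 + b*5))**2 = ((2 + 8*(-4 + 3*5)) + (0 + 0*5))**2 = ((2 + 8*(-4 + 15)) + (0 + 0))**2 = ((2 + 8*11) + 0)**2 = ((2 + 88) + 0)**2 = (90 + 0)**2 = 90**2 = 8100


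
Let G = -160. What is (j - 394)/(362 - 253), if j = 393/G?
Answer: -63433/17440 ≈ -3.6372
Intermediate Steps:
j = -393/160 (j = 393/(-160) = 393*(-1/160) = -393/160 ≈ -2.4562)
(j - 394)/(362 - 253) = (-393/160 - 394)/(362 - 253) = -63433/160/109 = -63433/160*1/109 = -63433/17440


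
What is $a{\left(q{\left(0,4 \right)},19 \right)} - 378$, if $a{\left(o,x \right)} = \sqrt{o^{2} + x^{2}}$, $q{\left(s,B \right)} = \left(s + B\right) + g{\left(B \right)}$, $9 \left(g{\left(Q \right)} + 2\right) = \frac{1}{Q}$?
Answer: $-378 + \frac{\sqrt{473185}}{36} \approx -358.89$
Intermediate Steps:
$g{\left(Q \right)} = -2 + \frac{1}{9 Q}$
$q{\left(s,B \right)} = -2 + B + s + \frac{1}{9 B}$ ($q{\left(s,B \right)} = \left(s + B\right) - \left(2 - \frac{1}{9 B}\right) = \left(B + s\right) - \left(2 - \frac{1}{9 B}\right) = -2 + B + s + \frac{1}{9 B}$)
$a{\left(q{\left(0,4 \right)},19 \right)} - 378 = \sqrt{\left(-2 + 4 + 0 + \frac{1}{9 \cdot 4}\right)^{2} + 19^{2}} - 378 = \sqrt{\left(-2 + 4 + 0 + \frac{1}{9} \cdot \frac{1}{4}\right)^{2} + 361} - 378 = \sqrt{\left(-2 + 4 + 0 + \frac{1}{36}\right)^{2} + 361} - 378 = \sqrt{\left(\frac{73}{36}\right)^{2} + 361} - 378 = \sqrt{\frac{5329}{1296} + 361} - 378 = \sqrt{\frac{473185}{1296}} - 378 = \frac{\sqrt{473185}}{36} - 378 = -378 + \frac{\sqrt{473185}}{36}$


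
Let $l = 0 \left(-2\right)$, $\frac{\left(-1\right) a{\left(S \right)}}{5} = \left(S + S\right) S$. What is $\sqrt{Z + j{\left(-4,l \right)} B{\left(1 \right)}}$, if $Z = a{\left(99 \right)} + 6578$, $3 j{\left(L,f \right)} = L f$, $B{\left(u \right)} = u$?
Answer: $2 i \sqrt{22858} \approx 302.38 i$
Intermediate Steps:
$a{\left(S \right)} = - 10 S^{2}$ ($a{\left(S \right)} = - 5 \left(S + S\right) S = - 5 \cdot 2 S S = - 5 \cdot 2 S^{2} = - 10 S^{2}$)
$l = 0$
$j{\left(L,f \right)} = \frac{L f}{3}$
$Z = -91432$ ($Z = - 10 \cdot 99^{2} + 6578 = \left(-10\right) 9801 + 6578 = -98010 + 6578 = -91432$)
$\sqrt{Z + j{\left(-4,l \right)} B{\left(1 \right)}} = \sqrt{-91432 + \frac{1}{3} \left(-4\right) 0 \cdot 1} = \sqrt{-91432 + 0 \cdot 1} = \sqrt{-91432 + 0} = \sqrt{-91432} = 2 i \sqrt{22858}$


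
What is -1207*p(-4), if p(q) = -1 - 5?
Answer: 7242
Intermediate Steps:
p(q) = -6
-1207*p(-4) = -1207*(-6) = 7242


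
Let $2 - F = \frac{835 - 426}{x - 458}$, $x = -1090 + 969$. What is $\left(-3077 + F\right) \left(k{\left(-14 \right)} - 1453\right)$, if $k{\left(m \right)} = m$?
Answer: $\frac{870427824}{193} \approx 4.51 \cdot 10^{6}$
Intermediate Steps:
$x = -121$
$F = \frac{1567}{579}$ ($F = 2 - \frac{835 - 426}{-121 - 458} = 2 - \frac{409}{-579} = 2 - 409 \left(- \frac{1}{579}\right) = 2 - - \frac{409}{579} = 2 + \frac{409}{579} = \frac{1567}{579} \approx 2.7064$)
$\left(-3077 + F\right) \left(k{\left(-14 \right)} - 1453\right) = \left(-3077 + \frac{1567}{579}\right) \left(-14 - 1453\right) = \left(- \frac{1780016}{579}\right) \left(-1467\right) = \frac{870427824}{193}$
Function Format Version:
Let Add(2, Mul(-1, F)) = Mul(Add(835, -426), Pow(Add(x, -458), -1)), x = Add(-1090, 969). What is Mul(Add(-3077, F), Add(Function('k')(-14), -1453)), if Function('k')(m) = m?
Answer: Rational(870427824, 193) ≈ 4.5100e+6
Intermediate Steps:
x = -121
F = Rational(1567, 579) (F = Add(2, Mul(-1, Mul(Add(835, -426), Pow(Add(-121, -458), -1)))) = Add(2, Mul(-1, Mul(409, Pow(-579, -1)))) = Add(2, Mul(-1, Mul(409, Rational(-1, 579)))) = Add(2, Mul(-1, Rational(-409, 579))) = Add(2, Rational(409, 579)) = Rational(1567, 579) ≈ 2.7064)
Mul(Add(-3077, F), Add(Function('k')(-14), -1453)) = Mul(Add(-3077, Rational(1567, 579)), Add(-14, -1453)) = Mul(Rational(-1780016, 579), -1467) = Rational(870427824, 193)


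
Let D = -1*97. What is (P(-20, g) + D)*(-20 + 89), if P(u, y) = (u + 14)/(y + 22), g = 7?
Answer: -194511/29 ≈ -6707.3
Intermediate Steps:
P(u, y) = (14 + u)/(22 + y)
D = -97
(P(-20, g) + D)*(-20 + 89) = ((14 - 20)/(22 + 7) - 97)*(-20 + 89) = (-6/29 - 97)*69 = -2819/29*69 = -194511/29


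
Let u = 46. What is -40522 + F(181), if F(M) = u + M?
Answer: -40295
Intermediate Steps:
F(M) = 46 + M
-40522 + F(181) = -40522 + (46 + 181) = -40522 + 227 = -40295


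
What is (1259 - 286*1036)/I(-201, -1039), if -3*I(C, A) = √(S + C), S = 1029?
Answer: 295037*√23/46 ≈ 30760.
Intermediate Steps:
I(C, A) = -√(1029 + C)/3
(1259 - 286*1036)/I(-201, -1039) = (1259 - 286*1036)/((-√(1029 - 201)/3)) = (1259 - 296296)/((-2*√23)) = -295037*(-√23/46) = -(-295037)*√23/46 = 295037*√23/46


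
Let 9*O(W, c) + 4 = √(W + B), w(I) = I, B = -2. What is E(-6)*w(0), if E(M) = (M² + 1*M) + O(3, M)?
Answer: 0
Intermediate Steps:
O(W, c) = -4/9 + √(-2 + W)/9 (O(W, c) = -4/9 + √(W - 2)/9 = -4/9 + √(-2 + W)/9)
E(M) = -⅓ + M + M² (E(M) = (M² + 1*M) + (-4/9 + √(-2 + 3)/9) = (M² + M) + (-4/9 + √1/9) = (M + M²) + (-4/9 + (⅑)*1) = (M + M²) + (-4/9 + ⅑) = (M + M²) - ⅓ = -⅓ + M + M²)
E(-6)*w(0) = (-⅓ - 6 + (-6)²)*0 = (-⅓ - 6 + 36)*0 = (89/3)*0 = 0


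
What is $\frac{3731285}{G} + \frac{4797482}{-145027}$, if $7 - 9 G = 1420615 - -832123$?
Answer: $- \frac{15677670050597}{326706818737} \approx -47.987$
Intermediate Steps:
$G = - \frac{2252731}{9}$ ($G = \frac{7}{9} - \frac{1420615 - -832123}{9} = \frac{7}{9} - \frac{1420615 + 832123}{9} = \frac{7}{9} - \frac{2252738}{9} = - \frac{2252731}{9} \approx -2.503 \cdot 10^{5}$)
$\frac{3731285}{G} + \frac{4797482}{-145027} = \frac{3731285}{- \frac{2252731}{9}} + \frac{4797482}{-145027} = 3731285 \left(- \frac{9}{2252731}\right) + 4797482 \left(- \frac{1}{145027}\right) = - \frac{33581565}{2252731} - \frac{4797482}{145027} = - \frac{15677670050597}{326706818737}$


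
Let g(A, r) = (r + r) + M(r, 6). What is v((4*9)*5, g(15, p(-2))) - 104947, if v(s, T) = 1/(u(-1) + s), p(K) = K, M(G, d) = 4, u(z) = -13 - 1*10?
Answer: -16476678/157 ≈ -1.0495e+5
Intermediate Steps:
u(z) = -23 (u(z) = -13 - 10 = -23)
g(A, r) = 4 + 2*r (g(A, r) = (r + r) + 4 = 2*r + 4 = 4 + 2*r)
v(s, T) = 1/(-23 + s)
v((4*9)*5, g(15, p(-2))) - 104947 = 1/(-23 + (4*9)*5) - 104947 = 1/(-23 + 36*5) - 104947 = 1/(-23 + 180) - 104947 = 1/157 - 104947 = -16476678/157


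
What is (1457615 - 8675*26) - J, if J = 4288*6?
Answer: 1206337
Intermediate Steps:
J = 25728
(1457615 - 8675*26) - J = (1457615 - 8675*26) - 1*25728 = (1457615 - 225550) - 25728 = 1232065 - 25728 = 1206337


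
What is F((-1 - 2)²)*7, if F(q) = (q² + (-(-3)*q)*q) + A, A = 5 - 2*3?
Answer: 2261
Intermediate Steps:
A = -1 (A = 5 - 6 = -1)
F(q) = -1 + 4*q² (F(q) = (q² + (-(-3)*q)*q) - 1 = (q² + (3*q)*q) - 1 = (q² + 3*q²) - 1 = 4*q² - 1 = -1 + 4*q²)
F((-1 - 2)²)*7 = (-1 + 4*((-1 - 2)²)²)*7 = (-1 + 4*((-3)²)²)*7 = (-1 + 4*9²)*7 = (-1 + 4*81)*7 = (-1 + 324)*7 = 323*7 = 2261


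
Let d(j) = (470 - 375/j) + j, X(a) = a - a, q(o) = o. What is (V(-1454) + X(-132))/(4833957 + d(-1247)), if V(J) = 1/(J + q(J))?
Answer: -1247/17526445728180 ≈ -7.1150e-11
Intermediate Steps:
X(a) = 0
d(j) = 470 + j - 375/j
V(J) = 1/(2*J) (V(J) = 1/(J + J) = 1/(2*J))
(V(-1454) + X(-132))/(4833957 + d(-1247)) = ((½)/(-1454) + 0)/(4833957 + (470 - 1247 - 375/(-1247))) = ((½)*(-1/1454) + 0)/(4833957 + (470 - 1247 - 375*(-1/1247))) = (-1/2908 + 0)/(4833957 + (470 - 1247 + 375/1247)) = -1/(2908*(4833957 - 968544/1247)) = -1/(2908*6026975835/1247) = -1/2908*1247/6026975835 = -1247/17526445728180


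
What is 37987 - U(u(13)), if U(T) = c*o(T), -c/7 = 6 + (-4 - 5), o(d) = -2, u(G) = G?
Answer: 38029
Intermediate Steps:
c = 21 (c = -7*(6 + (-4 - 5)) = -7*(6 - 9) = -7*(-3) = 21)
U(T) = -42 (U(T) = 21*(-2) = -42)
37987 - U(u(13)) = 37987 - 1*(-42) = 37987 + 42 = 38029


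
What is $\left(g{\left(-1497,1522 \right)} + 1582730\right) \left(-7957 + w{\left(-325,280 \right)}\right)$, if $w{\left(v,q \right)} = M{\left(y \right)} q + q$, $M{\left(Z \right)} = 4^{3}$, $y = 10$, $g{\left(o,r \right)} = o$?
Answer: $16196569619$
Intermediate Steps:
$M{\left(Z \right)} = 64$
$w{\left(v,q \right)} = 65 q$ ($w{\left(v,q \right)} = 64 q + q = 65 q$)
$\left(g{\left(-1497,1522 \right)} + 1582730\right) \left(-7957 + w{\left(-325,280 \right)}\right) = \left(-1497 + 1582730\right) \left(-7957 + 65 \cdot 280\right) = 1581233 \left(-7957 + 18200\right) = 1581233 \cdot 10243 = 16196569619$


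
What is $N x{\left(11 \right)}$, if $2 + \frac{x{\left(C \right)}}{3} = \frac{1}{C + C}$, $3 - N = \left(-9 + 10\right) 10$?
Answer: $\frac{903}{22} \approx 41.045$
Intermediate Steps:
$N = -7$ ($N = 3 - \left(-9 + 10\right) 10 = 3 - 1 \cdot 10 = 3 - 10 = -7$)
$x{\left(C \right)} = -6 + \frac{3}{2 C}$ ($x{\left(C \right)} = -6 + \frac{3}{C + C} = -6 + \frac{3}{2 C}$)
$N x{\left(11 \right)} = - 7 \left(-6 + \frac{3}{2 \cdot 11}\right) = - 7 \left(-6 + \frac{3}{2} \cdot \frac{1}{11}\right) = - 7 \left(-6 + \frac{3}{22}\right) = \left(-7\right) \left(- \frac{129}{22}\right) = \frac{903}{22}$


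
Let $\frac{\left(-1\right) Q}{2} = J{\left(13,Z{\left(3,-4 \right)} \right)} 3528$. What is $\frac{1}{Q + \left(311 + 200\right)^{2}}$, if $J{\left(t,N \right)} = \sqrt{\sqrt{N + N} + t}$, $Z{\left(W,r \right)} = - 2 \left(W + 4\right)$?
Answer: $\frac{1}{261121 - 7056 \sqrt{13 + 2 i \sqrt{7}}} \approx 4.2501 \cdot 10^{-6} + 9.176 \cdot 10^{-8} i$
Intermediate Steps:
$Z{\left(W,r \right)} = -8 - 2 W$ ($Z{\left(W,r \right)} = - 2 \left(4 + W\right) = -8 - 2 W$)
$J{\left(t,N \right)} = \sqrt{t + \sqrt{2} \sqrt{N}}$ ($J{\left(t,N \right)} = \sqrt{\sqrt{2 N} + t} = \sqrt{\sqrt{2} \sqrt{N} + t} = \sqrt{t + \sqrt{2} \sqrt{N}}$)
$Q = - 7056 \sqrt{13 + 2 i \sqrt{7}}$ ($Q = - 2 \sqrt{13 + \sqrt{2} \sqrt{-8 - 6}} \cdot 3528 = - 2 \sqrt{13 + \sqrt{2} \sqrt{-14}} \cdot 3528 = - 2 \sqrt{13 + \sqrt{2} i \sqrt{14}} \cdot 3528 = - 2 \sqrt{13 + 2 i \sqrt{7}} \cdot 3528 = - 2 \cdot 3528 \sqrt{13 + 2 i \sqrt{7}} = - 7056 \sqrt{13 + 2 i \sqrt{7}} \approx -25943.0 - 5077.5 i$)
$\frac{1}{Q + \left(311 + 200\right)^{2}} = \frac{1}{- 7056 \sqrt{13 + 2 i \sqrt{7}} + \left(311 + 200\right)^{2}} = \frac{1}{- 7056 \sqrt{13 + 2 i \sqrt{7}} + 511^{2}} = \frac{1}{- 7056 \sqrt{13 + 2 i \sqrt{7}} + 261121} = \frac{1}{261121 - 7056 \sqrt{13 + 2 i \sqrt{7}}}$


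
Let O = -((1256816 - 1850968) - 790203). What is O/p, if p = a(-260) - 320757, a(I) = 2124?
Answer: -197765/45519 ≈ -4.3447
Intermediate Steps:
p = -318633 (p = 2124 - 320757 = -318633)
O = 1384355 (O = -(-594152 - 790203) = -1*(-1384355) = 1384355)
O/p = 1384355/(-318633) = 1384355*(-1/318633) = -197765/45519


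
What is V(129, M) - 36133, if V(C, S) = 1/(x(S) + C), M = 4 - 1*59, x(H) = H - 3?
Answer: -2565442/71 ≈ -36133.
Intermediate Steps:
x(H) = -3 + H
M = -55 (M = 4 - 59 = -55)
V(C, S) = 1/(-3 + C + S) (V(C, S) = 1/((-3 + S) + C) = 1/(-3 + C + S))
V(129, M) - 36133 = 1/(-3 + 129 - 55) - 36133 = 1/71 - 36133 = -2565442/71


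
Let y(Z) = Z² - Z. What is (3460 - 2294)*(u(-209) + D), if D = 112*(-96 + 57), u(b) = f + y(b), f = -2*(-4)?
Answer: 46091980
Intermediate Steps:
f = 8
u(b) = 8 + b*(-1 + b)
D = -4368 (D = 112*(-39) = -4368)
(3460 - 2294)*(u(-209) + D) = (3460 - 2294)*((8 - 209*(-1 - 209)) - 4368) = 1166*((8 - 209*(-210)) - 4368) = 1166*((8 + 43890) - 4368) = 1166*(43898 - 4368) = 1166*39530 = 46091980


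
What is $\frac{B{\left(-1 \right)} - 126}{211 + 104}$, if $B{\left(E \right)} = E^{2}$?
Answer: $- \frac{25}{63} \approx -0.39683$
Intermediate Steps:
$\frac{B{\left(-1 \right)} - 126}{211 + 104} = \frac{\left(-1\right)^{2} - 126}{211 + 104} = \frac{1 - 126}{315} = \left(-125\right) \frac{1}{315} = - \frac{25}{63}$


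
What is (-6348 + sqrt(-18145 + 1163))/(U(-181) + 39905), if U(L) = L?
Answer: -1587/9931 + I*sqrt(16982)/39724 ≈ -0.1598 + 0.0032805*I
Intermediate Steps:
(-6348 + sqrt(-18145 + 1163))/(U(-181) + 39905) = (-6348 + sqrt(-18145 + 1163))/(-181 + 39905) = (-6348 + sqrt(-16982))/39724 = (-6348 + I*sqrt(16982))*(1/39724) = -1587/9931 + I*sqrt(16982)/39724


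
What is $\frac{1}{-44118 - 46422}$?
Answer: $- \frac{1}{90540} \approx -1.1045 \cdot 10^{-5}$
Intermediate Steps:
$\frac{1}{-44118 - 46422} = \frac{1}{-90540} = - \frac{1}{90540}$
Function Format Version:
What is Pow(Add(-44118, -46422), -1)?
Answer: Rational(-1, 90540) ≈ -1.1045e-5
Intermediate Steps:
Pow(Add(-44118, -46422), -1) = Pow(-90540, -1) = Rational(-1, 90540)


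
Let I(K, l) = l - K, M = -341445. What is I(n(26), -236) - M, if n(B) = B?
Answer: 341183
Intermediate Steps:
I(n(26), -236) - M = (-236 - 1*26) - 1*(-341445) = (-236 - 26) + 341445 = -262 + 341445 = 341183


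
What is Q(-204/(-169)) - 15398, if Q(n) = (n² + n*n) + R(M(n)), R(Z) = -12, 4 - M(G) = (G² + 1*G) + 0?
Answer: -440041778/28561 ≈ -15407.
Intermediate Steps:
M(G) = 4 - G - G² (M(G) = 4 - ((G² + 1*G) + 0) = 4 - ((G² + G) + 0) = 4 - ((G + G²) + 0) = 4 - (G + G²) = 4 + (-G - G²) = 4 - G - G²)
Q(n) = -12 + 2*n² (Q(n) = (n² + n*n) - 12 = (n² + n²) - 12 = 2*n² - 12 = -12 + 2*n²)
Q(-204/(-169)) - 15398 = (-12 + 2*(-204/(-169))²) - 15398 = (-12 + 2*(-204*(-1/169))²) - 15398 = (-12 + 2*(204/169)²) - 15398 = (-12 + 2*(41616/28561)) - 15398 = (-12 + 83232/28561) - 15398 = -259500/28561 - 15398 = -440041778/28561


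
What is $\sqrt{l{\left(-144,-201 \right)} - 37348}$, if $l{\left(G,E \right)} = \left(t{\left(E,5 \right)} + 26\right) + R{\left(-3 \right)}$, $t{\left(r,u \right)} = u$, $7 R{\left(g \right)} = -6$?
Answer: $\frac{45 i \sqrt{903}}{7} \approx 193.18 i$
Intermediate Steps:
$R{\left(g \right)} = - \frac{6}{7}$ ($R{\left(g \right)} = \frac{1}{7} \left(-6\right) = - \frac{6}{7}$)
$l{\left(G,E \right)} = \frac{211}{7}$ ($l{\left(G,E \right)} = \left(5 + 26\right) - \frac{6}{7} = 31 - \frac{6}{7} = \frac{211}{7}$)
$\sqrt{l{\left(-144,-201 \right)} - 37348} = \sqrt{\frac{211}{7} - 37348} = \sqrt{- \frac{261225}{7}} = \frac{45 i \sqrt{903}}{7}$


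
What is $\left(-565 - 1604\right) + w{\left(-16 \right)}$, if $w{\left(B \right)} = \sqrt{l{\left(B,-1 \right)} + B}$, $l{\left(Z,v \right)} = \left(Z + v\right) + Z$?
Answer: $-2169 + 7 i \approx -2169.0 + 7.0 i$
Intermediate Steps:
$l{\left(Z,v \right)} = v + 2 Z$
$w{\left(B \right)} = \sqrt{-1 + 3 B}$ ($w{\left(B \right)} = \sqrt{\left(-1 + 2 B\right) + B} = \sqrt{-1 + 3 B}$)
$\left(-565 - 1604\right) + w{\left(-16 \right)} = \left(-565 - 1604\right) + \sqrt{-1 + 3 \left(-16\right)} = -2169 + \sqrt{-1 - 48} = -2169 + \sqrt{-49} = -2169 + 7 i$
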